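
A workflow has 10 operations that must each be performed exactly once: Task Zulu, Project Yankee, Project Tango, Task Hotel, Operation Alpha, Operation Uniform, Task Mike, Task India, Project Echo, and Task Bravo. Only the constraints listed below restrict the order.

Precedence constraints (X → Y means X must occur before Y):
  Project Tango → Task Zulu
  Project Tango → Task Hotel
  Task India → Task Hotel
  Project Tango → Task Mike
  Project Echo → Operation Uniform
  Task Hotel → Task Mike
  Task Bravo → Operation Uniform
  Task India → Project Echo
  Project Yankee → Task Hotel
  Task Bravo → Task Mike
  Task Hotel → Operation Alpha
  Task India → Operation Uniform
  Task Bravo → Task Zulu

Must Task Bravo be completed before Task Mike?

Yes

Tracing the constraints gives a chain: Task Bravo → Task Mike.
That forces Task Bravo before Task Mike in every valid schedule.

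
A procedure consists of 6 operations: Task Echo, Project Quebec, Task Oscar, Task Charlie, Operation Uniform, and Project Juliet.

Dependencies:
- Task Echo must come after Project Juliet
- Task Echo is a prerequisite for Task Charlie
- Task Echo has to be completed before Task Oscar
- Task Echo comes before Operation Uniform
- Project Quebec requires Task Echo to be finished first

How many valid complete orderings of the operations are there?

24

Only Project Juliet has no prerequisites, so it must go first.
Enumerating by repeatedly choosing an available operation (one whose prerequisites are all placed) gives 24 distinct complete orderings.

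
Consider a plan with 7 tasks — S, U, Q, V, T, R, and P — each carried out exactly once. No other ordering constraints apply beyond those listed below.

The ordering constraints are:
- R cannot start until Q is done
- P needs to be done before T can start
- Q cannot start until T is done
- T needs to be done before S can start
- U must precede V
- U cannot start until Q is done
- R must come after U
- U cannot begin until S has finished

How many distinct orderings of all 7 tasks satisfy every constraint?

4

Only P has no prerequisites, so it must go first.
Systematically extending each partial ordering one task at a time and counting, there are 4 complete orderings.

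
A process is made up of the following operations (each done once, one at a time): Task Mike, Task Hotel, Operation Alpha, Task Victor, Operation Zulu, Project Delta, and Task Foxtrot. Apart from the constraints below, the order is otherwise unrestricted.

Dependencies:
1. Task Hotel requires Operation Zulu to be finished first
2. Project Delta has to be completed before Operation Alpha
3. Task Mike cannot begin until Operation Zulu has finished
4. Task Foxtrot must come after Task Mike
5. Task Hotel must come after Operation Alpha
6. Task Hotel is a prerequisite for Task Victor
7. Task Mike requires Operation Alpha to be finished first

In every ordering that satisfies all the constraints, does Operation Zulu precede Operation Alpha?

Operation Zulu and Operation Alpha are not related by any chain of constraints.
So Operation Zulu can come before Operation Alpha or after — it is not forced.

No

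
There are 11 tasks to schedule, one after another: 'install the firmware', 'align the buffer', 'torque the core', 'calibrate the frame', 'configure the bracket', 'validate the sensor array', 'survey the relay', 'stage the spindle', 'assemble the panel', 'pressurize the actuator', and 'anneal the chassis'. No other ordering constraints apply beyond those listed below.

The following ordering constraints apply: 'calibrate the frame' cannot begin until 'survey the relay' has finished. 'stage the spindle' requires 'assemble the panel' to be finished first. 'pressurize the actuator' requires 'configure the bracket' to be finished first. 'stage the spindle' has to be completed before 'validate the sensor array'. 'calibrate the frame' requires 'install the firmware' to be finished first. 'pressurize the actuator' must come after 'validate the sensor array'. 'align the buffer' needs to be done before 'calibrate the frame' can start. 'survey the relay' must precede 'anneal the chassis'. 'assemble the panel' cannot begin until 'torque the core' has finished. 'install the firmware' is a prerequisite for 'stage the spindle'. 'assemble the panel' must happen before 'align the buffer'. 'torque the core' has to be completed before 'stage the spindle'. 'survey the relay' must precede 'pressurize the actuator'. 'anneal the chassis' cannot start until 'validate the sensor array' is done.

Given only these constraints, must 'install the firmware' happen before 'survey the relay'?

No chain of constraints connects 'install the firmware' to 'survey the relay' in either direction.
So 'install the firmware' can come before 'survey the relay' or after — it is not forced.

No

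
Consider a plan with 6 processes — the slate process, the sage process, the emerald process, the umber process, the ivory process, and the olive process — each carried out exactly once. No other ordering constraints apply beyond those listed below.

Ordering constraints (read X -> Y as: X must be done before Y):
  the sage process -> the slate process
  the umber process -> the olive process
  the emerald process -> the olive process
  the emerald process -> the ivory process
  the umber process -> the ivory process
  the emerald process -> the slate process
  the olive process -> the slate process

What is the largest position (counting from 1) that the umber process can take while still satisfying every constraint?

3

Following every chain forward from the umber process, the processes that must come later are the slate process, the ivory process, the olive process — 3 of them.
So at least 3 processes follow the umber process, putting the umber process no later than position 3. That position is achievable by scheduling everything else first.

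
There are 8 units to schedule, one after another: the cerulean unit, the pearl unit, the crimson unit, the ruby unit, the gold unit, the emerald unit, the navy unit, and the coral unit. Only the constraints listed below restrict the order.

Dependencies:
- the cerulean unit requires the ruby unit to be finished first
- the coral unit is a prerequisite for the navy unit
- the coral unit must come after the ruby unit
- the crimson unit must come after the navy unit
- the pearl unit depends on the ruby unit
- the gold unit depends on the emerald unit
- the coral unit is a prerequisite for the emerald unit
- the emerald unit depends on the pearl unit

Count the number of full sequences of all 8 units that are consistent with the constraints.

Only the ruby unit has no prerequisites, so it must go first.
Counting all ways to extend the partial order to a total order gives 112.

112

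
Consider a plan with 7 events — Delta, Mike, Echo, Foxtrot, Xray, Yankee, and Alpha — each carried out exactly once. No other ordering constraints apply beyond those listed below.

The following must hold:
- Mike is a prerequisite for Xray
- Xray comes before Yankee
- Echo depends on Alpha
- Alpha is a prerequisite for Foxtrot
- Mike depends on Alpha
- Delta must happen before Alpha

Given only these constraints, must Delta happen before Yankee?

Chaining the stated constraints: Delta → Alpha → Mike → Xray → Yankee.
Hence Delta necessarily comes before Yankee.

Yes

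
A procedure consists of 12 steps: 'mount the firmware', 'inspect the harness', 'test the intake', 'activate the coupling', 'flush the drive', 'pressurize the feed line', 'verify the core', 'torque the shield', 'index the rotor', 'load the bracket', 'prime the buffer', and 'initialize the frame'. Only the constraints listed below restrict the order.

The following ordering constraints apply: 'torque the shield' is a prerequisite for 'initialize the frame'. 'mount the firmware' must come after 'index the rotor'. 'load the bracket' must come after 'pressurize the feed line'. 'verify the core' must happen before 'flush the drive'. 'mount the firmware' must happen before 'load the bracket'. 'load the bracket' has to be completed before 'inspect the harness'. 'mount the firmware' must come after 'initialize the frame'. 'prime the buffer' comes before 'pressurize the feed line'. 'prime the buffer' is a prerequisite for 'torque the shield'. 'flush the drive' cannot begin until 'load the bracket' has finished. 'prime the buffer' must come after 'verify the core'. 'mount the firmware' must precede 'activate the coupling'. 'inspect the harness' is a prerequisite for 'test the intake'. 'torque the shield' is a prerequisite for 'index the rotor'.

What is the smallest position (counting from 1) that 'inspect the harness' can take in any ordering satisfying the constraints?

Working backwards through the constraints from 'inspect the harness', its full set of required predecessors is 'mount the firmware', 'pressurize the feed line', 'verify the core', 'torque the shield', 'index the rotor', 'load the bracket', 'prime the buffer', 'initialize the frame' — 8 of them.
So at minimum 8 steps come before 'inspect the harness', putting 'inspect the harness' no earlier than position 9. That position is achievable by scheduling exactly those predecessors first.

9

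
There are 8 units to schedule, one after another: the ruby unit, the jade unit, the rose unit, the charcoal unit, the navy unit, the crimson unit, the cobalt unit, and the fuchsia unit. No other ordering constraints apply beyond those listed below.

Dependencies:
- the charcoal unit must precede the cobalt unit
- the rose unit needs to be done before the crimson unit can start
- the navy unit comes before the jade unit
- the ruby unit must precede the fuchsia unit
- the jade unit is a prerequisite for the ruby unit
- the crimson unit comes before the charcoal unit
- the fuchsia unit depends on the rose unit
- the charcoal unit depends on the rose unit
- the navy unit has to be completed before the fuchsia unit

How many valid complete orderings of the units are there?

The units with no prerequisites are the rose unit, the navy unit; any of them can be placed first.
Counting all ways to extend the partial order to a total order gives 69.

69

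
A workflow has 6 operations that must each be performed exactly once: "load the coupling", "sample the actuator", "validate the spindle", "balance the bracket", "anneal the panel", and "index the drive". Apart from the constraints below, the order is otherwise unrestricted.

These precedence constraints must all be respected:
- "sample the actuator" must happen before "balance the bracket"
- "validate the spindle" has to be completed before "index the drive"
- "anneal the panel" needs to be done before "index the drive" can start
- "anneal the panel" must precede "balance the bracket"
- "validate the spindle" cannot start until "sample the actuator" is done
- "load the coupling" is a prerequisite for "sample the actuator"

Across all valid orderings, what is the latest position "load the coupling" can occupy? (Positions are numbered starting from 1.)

2

Every operation that must follow "load the coupling" has to come after it. Tracing all chains starting from "load the coupling", those operations are: "sample the actuator", "validate the spindle", "balance the bracket", "index the drive" — 4 in total.
With 4 mandatory successors out of 6 operations total, the latest slot for "load the coupling" is 6−4 = 2, and it's reachable by doing all non-successors before "load the coupling".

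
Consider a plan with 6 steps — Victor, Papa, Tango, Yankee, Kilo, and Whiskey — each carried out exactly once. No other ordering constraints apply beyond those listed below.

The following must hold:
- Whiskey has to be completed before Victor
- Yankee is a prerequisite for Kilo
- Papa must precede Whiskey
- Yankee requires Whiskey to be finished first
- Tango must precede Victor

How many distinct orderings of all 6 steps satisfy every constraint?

12

2 steps have no prerequisites (Papa, Tango), so any of them could come first.
Enumerating by repeatedly choosing an available step (one whose prerequisites are all placed) gives 12 distinct complete orderings.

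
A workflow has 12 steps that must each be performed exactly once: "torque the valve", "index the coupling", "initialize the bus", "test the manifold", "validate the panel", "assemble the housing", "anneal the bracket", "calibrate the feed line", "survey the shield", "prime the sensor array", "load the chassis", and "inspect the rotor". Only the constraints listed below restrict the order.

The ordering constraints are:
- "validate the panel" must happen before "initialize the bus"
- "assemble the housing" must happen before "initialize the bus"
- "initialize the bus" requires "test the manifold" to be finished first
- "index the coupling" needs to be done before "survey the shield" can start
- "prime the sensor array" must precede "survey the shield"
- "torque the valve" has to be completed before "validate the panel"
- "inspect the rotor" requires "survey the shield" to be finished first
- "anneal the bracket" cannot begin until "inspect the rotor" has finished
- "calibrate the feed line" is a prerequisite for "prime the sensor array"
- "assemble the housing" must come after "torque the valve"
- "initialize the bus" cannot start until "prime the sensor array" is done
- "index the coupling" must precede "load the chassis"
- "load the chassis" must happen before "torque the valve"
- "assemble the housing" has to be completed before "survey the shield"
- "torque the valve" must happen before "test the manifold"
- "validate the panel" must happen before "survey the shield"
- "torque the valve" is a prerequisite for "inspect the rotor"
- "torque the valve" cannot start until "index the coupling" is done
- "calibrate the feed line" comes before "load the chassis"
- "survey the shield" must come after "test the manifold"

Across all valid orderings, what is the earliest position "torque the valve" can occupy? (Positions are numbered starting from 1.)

Working backwards through the constraints from "torque the valve", its full set of required predecessors is "index the coupling", "calibrate the feed line", "load the chassis" — 3 of them.
So at minimum 3 steps come before "torque the valve", putting "torque the valve" no earlier than position 4. That position is achievable by scheduling exactly those predecessors first.

4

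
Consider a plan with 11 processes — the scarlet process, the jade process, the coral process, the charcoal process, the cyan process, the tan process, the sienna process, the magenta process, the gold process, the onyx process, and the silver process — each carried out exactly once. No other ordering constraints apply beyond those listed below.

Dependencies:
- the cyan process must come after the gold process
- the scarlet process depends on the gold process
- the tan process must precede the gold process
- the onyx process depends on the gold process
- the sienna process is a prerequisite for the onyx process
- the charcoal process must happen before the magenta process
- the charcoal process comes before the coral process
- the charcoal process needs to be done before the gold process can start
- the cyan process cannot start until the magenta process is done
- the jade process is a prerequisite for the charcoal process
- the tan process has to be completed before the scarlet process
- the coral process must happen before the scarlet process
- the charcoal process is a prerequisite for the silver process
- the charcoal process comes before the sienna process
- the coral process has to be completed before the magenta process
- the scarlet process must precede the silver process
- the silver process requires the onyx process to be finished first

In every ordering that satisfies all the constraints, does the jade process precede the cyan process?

Yes

There is a constraint chain the jade process → the charcoal process → the magenta process → the cyan process.
That forces the jade process before the cyan process in every valid schedule.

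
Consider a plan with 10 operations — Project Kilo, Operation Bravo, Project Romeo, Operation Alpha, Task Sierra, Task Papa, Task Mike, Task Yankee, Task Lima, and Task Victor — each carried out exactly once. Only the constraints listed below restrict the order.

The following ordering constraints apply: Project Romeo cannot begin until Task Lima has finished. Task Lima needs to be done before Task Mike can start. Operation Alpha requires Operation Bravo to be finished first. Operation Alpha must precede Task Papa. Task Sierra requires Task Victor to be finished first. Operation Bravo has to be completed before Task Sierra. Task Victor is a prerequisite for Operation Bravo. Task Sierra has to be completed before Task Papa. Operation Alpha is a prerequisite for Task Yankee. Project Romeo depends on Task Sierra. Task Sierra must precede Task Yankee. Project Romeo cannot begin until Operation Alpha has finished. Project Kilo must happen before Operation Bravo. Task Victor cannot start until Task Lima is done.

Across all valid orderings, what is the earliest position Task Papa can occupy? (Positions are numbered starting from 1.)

Every operation that must precede Task Papa has to come before it. Tracing all chains that end at Task Papa, those operations are: Project Kilo, Operation Bravo, Operation Alpha, Task Sierra, Task Lima, Task Victor — 6 in total.
So at minimum 6 operations come before Task Papa, putting Task Papa no earlier than position 7. That position is achievable by scheduling exactly those predecessors first.

7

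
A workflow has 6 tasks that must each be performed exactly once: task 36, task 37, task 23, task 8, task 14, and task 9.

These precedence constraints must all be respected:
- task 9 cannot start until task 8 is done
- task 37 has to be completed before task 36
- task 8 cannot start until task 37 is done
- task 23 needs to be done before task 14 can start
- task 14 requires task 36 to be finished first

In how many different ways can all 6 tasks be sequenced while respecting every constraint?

26

2 tasks have no prerequisites (task 37, task 23), so any of them could come first.
Counting all ways to extend the partial order to a total order gives 26.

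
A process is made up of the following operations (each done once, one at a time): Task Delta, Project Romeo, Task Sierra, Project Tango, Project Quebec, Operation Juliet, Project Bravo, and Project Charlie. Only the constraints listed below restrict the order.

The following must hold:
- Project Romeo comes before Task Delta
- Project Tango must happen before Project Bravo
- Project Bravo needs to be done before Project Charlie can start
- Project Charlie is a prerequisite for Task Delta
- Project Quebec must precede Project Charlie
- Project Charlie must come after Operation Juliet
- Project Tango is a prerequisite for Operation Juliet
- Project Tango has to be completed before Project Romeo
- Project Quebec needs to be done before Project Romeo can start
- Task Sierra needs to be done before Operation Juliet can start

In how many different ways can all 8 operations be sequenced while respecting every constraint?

The operations with no prerequisites are Task Sierra, Project Tango, Project Quebec; any of them can be placed first.
Counting all ways to extend the partial order to a total order gives 91.

91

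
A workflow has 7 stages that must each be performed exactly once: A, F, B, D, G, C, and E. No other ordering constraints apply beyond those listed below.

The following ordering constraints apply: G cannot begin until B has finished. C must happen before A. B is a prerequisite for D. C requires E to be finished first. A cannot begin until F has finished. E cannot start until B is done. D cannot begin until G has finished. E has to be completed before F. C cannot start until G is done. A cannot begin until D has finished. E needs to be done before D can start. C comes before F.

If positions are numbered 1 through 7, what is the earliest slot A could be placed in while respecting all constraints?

7

The stages that are forced before A, directly or transitively, are F, B, D, G, C, E. That's 6 stages.
So at minimum 6 stages come before A, putting A no earlier than position 7. That position is achievable by scheduling exactly those predecessors first.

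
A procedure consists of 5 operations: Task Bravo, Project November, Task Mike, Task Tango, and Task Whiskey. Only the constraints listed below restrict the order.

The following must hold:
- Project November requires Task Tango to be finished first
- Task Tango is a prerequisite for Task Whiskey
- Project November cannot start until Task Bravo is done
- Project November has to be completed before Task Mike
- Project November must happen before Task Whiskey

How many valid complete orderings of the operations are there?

The operations with no prerequisites are Task Bravo, Task Tango; any of them can be placed first.
Counting all ways to extend the partial order to a total order gives 4.

4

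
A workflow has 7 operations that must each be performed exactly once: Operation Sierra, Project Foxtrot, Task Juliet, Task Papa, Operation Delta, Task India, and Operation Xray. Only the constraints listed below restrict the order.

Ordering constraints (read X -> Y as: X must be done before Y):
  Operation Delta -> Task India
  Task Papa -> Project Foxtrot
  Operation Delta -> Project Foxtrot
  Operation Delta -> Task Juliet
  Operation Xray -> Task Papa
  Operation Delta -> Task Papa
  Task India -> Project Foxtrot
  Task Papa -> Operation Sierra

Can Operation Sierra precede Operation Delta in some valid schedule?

Following Operation Delta → Task Papa → Operation Sierra, Operation Delta must precede Operation Sierra in every valid ordering.
So no valid ordering can have Operation Sierra before Operation Delta.

No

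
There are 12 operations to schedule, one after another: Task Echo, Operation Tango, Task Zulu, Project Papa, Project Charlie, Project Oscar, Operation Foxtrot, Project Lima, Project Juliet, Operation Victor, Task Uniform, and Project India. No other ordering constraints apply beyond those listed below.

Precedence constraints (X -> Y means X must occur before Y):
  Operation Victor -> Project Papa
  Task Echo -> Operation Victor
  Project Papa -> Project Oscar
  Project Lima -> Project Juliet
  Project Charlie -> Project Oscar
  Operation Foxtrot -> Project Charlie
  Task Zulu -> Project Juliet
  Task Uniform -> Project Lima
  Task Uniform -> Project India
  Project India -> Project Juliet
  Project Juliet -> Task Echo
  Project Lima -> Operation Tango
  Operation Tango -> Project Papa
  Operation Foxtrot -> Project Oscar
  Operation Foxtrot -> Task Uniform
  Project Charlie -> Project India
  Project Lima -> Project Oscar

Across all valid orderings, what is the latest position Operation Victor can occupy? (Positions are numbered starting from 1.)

10

The operations that are forced after Operation Victor, directly or by a chain of constraints, are Project Papa, Project Oscar. That's 2 operations.
So at least 2 operations follow Operation Victor, putting Operation Victor no later than position 10. That position is achievable by scheduling everything else first.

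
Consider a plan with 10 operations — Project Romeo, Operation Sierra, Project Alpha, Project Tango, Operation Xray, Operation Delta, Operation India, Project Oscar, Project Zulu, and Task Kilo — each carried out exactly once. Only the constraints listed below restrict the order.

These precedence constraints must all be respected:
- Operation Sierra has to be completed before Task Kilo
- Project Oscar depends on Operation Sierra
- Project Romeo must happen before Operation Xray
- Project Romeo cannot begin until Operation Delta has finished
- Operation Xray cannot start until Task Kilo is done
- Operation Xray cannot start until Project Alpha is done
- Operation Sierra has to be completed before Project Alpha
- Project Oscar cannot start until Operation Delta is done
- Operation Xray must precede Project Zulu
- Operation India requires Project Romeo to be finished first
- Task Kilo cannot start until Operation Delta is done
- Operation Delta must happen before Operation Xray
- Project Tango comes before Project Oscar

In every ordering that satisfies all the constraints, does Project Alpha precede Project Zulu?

Following the dependencies: Project Alpha → Operation Xray → Project Zulu.
Hence Project Alpha necessarily comes before Project Zulu.

Yes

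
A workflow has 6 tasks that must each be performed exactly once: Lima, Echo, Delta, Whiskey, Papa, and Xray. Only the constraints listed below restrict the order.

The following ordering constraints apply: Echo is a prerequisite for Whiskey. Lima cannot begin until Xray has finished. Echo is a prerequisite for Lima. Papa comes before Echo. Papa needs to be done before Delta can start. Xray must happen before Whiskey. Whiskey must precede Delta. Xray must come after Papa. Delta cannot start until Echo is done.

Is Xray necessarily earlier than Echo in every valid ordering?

Xray and Echo are not related by any chain of constraints.
A valid ordering placing Echo before Xray exists, so the answer is no.

No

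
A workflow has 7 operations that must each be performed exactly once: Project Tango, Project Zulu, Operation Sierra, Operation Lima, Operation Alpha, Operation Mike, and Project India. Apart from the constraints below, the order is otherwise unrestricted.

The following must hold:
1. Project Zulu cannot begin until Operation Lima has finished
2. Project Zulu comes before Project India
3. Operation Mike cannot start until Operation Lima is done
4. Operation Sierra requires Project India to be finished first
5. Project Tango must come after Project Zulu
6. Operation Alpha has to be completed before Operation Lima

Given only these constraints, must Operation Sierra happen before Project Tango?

No chain of constraints connects Operation Sierra to Project Tango in either direction.
A valid ordering placing Project Tango before Operation Sierra exists, so the answer is no.

No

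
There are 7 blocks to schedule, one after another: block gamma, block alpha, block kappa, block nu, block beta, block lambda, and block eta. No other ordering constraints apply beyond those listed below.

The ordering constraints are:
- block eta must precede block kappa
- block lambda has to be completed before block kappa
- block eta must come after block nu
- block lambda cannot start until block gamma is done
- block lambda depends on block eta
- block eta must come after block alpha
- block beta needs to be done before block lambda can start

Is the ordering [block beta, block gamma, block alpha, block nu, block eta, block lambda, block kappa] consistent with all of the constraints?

Yes

Going through the constraints one by one, each required predecessor appears earlier in the sequence than its dependent — e.g. block beta (position 1) is before block lambda (position 6), as required.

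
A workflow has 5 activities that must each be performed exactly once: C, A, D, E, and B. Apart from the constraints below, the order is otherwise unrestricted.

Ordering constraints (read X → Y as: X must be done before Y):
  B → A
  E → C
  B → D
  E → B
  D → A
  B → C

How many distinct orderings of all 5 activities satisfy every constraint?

3

Only E has no prerequisites, so it must go first.
Counting all ways to extend the partial order to a total order gives 3.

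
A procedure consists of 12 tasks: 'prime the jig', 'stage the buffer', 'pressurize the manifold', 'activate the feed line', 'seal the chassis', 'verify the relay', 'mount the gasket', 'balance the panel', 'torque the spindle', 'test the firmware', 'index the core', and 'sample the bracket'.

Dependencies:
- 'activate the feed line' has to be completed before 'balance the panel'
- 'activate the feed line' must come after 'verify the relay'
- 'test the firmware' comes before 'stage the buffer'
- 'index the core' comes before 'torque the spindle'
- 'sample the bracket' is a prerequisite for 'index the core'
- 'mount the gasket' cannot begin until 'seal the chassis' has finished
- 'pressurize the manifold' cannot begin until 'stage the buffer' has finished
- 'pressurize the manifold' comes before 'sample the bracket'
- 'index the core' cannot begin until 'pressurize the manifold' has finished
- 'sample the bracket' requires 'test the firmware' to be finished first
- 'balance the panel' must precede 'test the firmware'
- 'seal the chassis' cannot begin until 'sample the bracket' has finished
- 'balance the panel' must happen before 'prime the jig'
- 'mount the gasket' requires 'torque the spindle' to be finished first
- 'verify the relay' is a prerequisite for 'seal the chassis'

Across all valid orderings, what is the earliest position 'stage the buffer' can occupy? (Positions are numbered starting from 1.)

5

Every task that must precede 'stage the buffer' has to come before it. Tracing all chains that end at 'stage the buffer', those tasks are: 'activate the feed line', 'verify the relay', 'balance the panel', 'test the firmware' — 4 in total.
So at minimum 4 tasks come before 'stage the buffer', putting 'stage the buffer' no earlier than position 5. That position is achievable by scheduling exactly those predecessors first.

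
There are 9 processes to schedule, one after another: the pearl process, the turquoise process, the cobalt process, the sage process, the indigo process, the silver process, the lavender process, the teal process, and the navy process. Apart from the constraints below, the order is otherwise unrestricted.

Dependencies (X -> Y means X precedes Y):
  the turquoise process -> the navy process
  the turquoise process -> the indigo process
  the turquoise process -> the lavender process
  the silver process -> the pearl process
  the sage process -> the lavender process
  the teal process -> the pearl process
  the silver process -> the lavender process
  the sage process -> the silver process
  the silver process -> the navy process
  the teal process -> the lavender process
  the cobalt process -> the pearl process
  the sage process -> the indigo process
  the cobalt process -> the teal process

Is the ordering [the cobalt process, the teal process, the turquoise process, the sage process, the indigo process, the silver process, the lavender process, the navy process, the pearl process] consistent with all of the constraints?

Checking each listed constraint against this order: for instance, the cobalt process is in position 1 and the pearl process in position 9, so that constraint holds — and the remaining constraints check out the same way.

Yes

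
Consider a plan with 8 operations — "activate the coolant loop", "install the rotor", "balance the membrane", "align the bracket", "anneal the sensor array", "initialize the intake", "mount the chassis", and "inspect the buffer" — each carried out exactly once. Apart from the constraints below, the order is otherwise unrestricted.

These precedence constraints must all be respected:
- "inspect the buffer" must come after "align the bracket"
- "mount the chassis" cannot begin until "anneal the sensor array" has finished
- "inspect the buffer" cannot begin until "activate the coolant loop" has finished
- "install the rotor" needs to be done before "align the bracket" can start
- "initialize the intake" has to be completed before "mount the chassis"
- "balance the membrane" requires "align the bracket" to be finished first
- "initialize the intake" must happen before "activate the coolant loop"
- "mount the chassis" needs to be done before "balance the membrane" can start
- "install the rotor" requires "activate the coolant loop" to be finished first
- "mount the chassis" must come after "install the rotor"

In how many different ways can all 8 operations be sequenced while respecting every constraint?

24

2 operations have no prerequisites ("anneal the sensor array", "initialize the intake"), so any of them could come first.
Counting all ways to extend the partial order to a total order gives 24.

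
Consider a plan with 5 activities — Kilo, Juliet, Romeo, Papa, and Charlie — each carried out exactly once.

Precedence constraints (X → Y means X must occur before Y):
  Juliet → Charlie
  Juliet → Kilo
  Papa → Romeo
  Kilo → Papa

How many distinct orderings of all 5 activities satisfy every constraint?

4

Only Juliet has no prerequisites, so it must go first.
Counting all ways to extend the partial order to a total order gives 4.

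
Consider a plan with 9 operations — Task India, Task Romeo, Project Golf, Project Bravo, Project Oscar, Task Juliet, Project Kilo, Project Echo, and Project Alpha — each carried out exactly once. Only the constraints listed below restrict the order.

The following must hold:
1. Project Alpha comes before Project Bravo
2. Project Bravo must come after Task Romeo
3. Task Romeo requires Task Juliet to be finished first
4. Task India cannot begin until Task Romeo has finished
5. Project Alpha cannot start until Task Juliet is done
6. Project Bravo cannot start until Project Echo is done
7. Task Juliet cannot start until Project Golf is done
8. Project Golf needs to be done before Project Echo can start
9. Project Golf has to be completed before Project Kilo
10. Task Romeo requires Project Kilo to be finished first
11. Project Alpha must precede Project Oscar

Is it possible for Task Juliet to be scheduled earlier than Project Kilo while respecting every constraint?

Yes

The constraints leave Task Juliet and Project Kilo unordered relative to each other; nothing requires Project Kilo earlier.
So a valid ordering placing Task Juliet earlier than Project Kilo exists.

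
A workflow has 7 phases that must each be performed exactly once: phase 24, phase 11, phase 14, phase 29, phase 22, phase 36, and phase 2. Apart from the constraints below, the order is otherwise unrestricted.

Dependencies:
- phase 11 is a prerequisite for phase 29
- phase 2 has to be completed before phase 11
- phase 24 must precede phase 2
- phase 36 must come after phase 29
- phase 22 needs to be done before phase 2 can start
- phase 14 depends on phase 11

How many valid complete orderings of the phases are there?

The phases with no prerequisites are phase 24, phase 22; any of them can be placed first.
Enumerating by repeatedly choosing an available phase (one whose prerequisites are all placed) gives 6 distinct complete orderings.

6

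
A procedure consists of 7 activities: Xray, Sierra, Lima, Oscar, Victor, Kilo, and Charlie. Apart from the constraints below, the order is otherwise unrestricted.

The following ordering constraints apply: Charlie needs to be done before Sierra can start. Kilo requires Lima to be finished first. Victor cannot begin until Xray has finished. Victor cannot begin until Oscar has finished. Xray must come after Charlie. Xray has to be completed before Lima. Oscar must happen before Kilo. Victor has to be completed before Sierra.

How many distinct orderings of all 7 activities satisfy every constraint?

21

2 activities have no prerequisites (Oscar, Charlie), so any of them could come first.
Counting all ways to extend the partial order to a total order gives 21.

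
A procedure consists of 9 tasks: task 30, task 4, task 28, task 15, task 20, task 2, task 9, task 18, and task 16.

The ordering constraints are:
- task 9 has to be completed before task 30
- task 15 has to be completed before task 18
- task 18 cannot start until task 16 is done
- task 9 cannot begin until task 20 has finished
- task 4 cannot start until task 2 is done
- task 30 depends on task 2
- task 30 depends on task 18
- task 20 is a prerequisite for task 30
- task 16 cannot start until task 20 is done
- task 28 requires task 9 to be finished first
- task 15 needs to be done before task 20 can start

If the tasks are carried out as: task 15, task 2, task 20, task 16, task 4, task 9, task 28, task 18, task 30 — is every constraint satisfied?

Every stated constraint is respected: task 15 sits at position 1, ahead of task 18 at position 8, and each of the other listed pairs likewise has the predecessor earlier in the sequence.

Yes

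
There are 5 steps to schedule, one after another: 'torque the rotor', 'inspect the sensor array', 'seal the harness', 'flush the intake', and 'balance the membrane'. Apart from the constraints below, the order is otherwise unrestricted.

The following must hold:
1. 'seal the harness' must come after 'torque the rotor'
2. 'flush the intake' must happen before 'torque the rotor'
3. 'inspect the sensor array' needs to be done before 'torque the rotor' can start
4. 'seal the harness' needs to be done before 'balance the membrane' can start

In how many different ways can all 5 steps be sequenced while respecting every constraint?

2

The steps with no prerequisites are 'inspect the sensor array', 'flush the intake'; any of them can be placed first.
Enumerating by repeatedly choosing an available step (one whose prerequisites are all placed) gives 2 distinct complete orderings.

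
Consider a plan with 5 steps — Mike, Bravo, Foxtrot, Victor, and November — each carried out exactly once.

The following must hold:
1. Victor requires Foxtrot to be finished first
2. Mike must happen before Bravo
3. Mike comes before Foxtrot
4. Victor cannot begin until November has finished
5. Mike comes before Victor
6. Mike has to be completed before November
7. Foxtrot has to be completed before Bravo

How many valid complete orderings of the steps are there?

5

Only Mike has no prerequisites, so it must go first.
Systematically extending each partial ordering one step at a time and counting, there are 5 complete orderings.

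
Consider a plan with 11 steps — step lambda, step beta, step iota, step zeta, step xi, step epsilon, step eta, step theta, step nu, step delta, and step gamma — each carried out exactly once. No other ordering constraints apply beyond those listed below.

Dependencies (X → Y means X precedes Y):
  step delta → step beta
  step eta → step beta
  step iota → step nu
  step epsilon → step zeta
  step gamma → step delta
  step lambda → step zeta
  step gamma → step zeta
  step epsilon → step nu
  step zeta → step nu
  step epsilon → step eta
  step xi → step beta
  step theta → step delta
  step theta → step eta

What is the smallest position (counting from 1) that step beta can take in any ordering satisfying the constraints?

Every step that must precede step beta has to come before it. Tracing all chains that end at step beta, those steps are: step xi, step epsilon, step eta, step theta, step delta, step gamma — 6 in total.
So at minimum 6 steps come before step beta, putting step beta no earlier than position 7. That position is achievable by scheduling exactly those predecessors first.

7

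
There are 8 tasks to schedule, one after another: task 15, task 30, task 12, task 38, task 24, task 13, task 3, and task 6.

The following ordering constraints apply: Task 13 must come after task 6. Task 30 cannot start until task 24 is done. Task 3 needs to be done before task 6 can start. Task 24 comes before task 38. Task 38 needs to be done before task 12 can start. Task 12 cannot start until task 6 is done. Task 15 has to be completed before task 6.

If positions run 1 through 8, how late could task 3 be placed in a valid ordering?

Every task that must follow task 3 has to come after it. Tracing all chains starting from task 3, those tasks are: task 12, task 13, task 6 — 3 in total.
So at least 3 tasks follow task 3, putting task 3 no later than position 5. That position is achievable by scheduling everything else first.

5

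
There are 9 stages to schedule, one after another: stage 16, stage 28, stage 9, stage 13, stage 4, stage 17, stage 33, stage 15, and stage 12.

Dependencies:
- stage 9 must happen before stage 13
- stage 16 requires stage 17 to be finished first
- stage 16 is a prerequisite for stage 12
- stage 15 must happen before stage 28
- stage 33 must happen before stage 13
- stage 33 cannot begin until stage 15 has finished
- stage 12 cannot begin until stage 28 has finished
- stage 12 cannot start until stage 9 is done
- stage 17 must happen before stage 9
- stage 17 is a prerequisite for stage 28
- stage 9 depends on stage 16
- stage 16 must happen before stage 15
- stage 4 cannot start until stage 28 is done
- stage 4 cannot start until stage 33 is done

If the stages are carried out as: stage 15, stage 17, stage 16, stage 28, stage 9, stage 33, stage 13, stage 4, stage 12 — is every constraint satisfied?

No

In the proposed order, stage 15 appears before stage 16.
Since stage 16 is required before stage 15, the ordering is invalid.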